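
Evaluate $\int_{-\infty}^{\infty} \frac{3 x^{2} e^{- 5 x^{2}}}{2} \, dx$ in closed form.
$\frac{3 \sqrt{5} \sqrt{\pi}}{100}$

Consider the simpler parametrised integral
$$J(a) = \int_{-\infty}^{\infty} \frac{3 e^{- a x^{2}}}{2} \, dx = \frac{3 \sqrt{\pi}}{2 \sqrt{a}}.$$

Differentiating under the integral sign brings down a factor of $(-x^2)$:
$$\frac{dJ}{da} = \int_{-\infty}^{\infty} - \frac{3 x^{2} e^{- a x^{2}}}{2} \, dx = - \frac{3 \sqrt{\pi}}{4 a^{\frac{3}{2}}}.$$

The integral on the left is $-I$, so $I = \frac{3 \sqrt{\pi}}{4 a^{\frac{3}{2}}}$.

Setting $a = 5$:
$$I = \frac{3 \sqrt{5} \sqrt{\pi}}{100}.$$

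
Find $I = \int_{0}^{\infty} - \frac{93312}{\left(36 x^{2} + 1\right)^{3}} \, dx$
$- 2916 \pi$

Recall the elementary integral
$$J(a) = \int_{0}^{\infty} - \frac{2}{a^{2} + x^{2}} \, dx = - \frac{\pi}{a}.$$

Differentiating under the integral sign with respect to $a$,
$$\frac{dJ}{da} = \int_{0}^{\infty} \frac{4 a}{\left(a^{2} + x^{2}\right)^{2}} \, dx = \frac{\pi}{a^{2}},$$
so $\int_{0}^{\infty} - \frac{2}{\left(a^{2} + x^{2}\right)^{2}} \, dx = - \frac{\pi}{2 a^{3}}$.

Repeating — each differentiation of $1/(x^2+a^2)^j$ produces $-2ja/(x^2+a^2)^{j+1}$ — and dividing through by $-2ja$ at each step yields, after $2$ differentiations in total,
$$\int_{0}^{\infty} - \frac{2}{\left(a^{2} + x^{2}\right)^{3}} \, dx = - \frac{3 \pi}{8 a^{5}}.$$

Setting $a = \frac{1}{6}$:
$$I = - 2916 \pi.$$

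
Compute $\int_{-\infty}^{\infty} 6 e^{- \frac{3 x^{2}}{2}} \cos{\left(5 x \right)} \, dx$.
$\frac{2 \sqrt{6} \sqrt{\pi}}{e^{\frac{25}{6}}}$

Treat the cosine frequency as a parameter and define $I(b) = \int_{-\infty}^{\infty} 6 e^{- \frac{3 x^{2}}{2}} \cos{\left(b x \right)} \, dx$.

Differentiating under the integral sign,
$$I'(b) = \int_{-\infty}^{\infty} - 6 x e^{- \frac{3 x^{2}}{2}} \sin{\left(b x \right)} \, dx.$$

Integrate $\int_{-\infty}^{\infty} x \sin(b x)\, e^{- \frac{3 x^{2}}{2}}\, dx$ by parts with $u = \sin(b x)$ and $dv = x\, e^{- \frac{3 x^{2}}{2}}\, dx$, giving $v = - \frac{e^{- \frac{3 x^{2}}{2}}}{3}$. The boundary term vanishes and
$$\int_{-\infty}^{\infty} x \sin(b x)\, e^{- \frac{3 x^{2}}{2}}\, dx = \frac{b}{3} \int_{-\infty}^{\infty} \cos(b x)\, e^{- \frac{3 x^{2}}{2}}\, dx,$$
so $I'(b) = - \frac{b}{3}\, I(b)$.

This is a separable first-order ODE; solving with the initial condition $I(0) = \int_{-\infty}^{\infty} 6 e^{- \frac{3 x^{2}}{2}}\,dx = 2 \sqrt{6} \sqrt{\pi}$ gives
$$I(b) = 2 \sqrt{6} \sqrt{\pi} e^{- \frac{b^{2}}{6}}.$$

Setting $b = 5$:
$$I = \frac{2 \sqrt{6} \sqrt{\pi}}{e^{\frac{25}{6}}}.$$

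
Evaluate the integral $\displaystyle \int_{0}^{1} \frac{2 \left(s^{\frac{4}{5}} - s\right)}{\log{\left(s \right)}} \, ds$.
$\log{\left(\frac{81}{100} \right)}$

Consider the one-parameter family: let $I(a) = \int_{0}^{1} \frac{2 \left(- s + s^{a}\right)}{\log{\left(s \right)}} \, ds$.

Since $\dfrac{\partial}{\partial a}\,s^{a} = s^{a} \ln s$, the $\ln s$ in the denominator cancels and
$$\frac{dI}{da} = \int_{0}^{1} 2 s^{a} \, ds = 2 \left[\frac{s^{a+1}}{a+1}\right]_0^1 = \frac{2}{a + 1}.$$

Integrating with respect to $a$ gives $I(a) = \log{\left(\frac{\left(a + 1\right)^{2}}{4} \right)} + C$.

At $a = 1$ the integrand is identically $0$, so $I(1) = 0$. The closed form gives $0$, hence $C = 0$.

Setting $a = \frac{4}{5}$:
$$I = \log{\left(\frac{81}{100} \right)}.$$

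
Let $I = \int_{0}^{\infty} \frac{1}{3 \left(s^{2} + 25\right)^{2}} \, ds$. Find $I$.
$\frac{\pi}{1500}$

Recall the elementary integral
$$J(a) = \int_{0}^{\infty} \frac{1}{3 \left(a^{2} + s^{2}\right)} \, ds = \frac{\pi}{6 a}.$$

Differentiating under the integral sign with respect to $a$,
$$\frac{dJ}{da} = \int_{0}^{\infty} - \frac{2 a}{3 \left(a^{2} + s^{2}\right)^{2}} \, ds = - \frac{\pi}{6 a^{2}},$$
so $\int_{0}^{\infty} \frac{1}{3 \left(a^{2} + s^{2}\right)^{2}} \, ds = \frac{\pi}{12 a^{3}}$.

Setting $a = 5$:
$$I = \frac{\pi}{1500}.$$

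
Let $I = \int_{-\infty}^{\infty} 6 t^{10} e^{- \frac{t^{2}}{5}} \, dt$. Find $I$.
$\frac{8859375 \sqrt{5} \sqrt{\pi}}{16}$

Begin with the known integral
$$J(a) = \int_{-\infty}^{\infty} 6 e^{- a t^{2}} \, dt = \frac{6 \sqrt{\pi}}{\sqrt{a}}.$$

Differentiating under the integral sign brings down a factor of $(-t^2)$:
$$\frac{dJ}{da} = \int_{-\infty}^{\infty} - 6 t^{2} e^{- a t^{2}} \, dt = - \frac{3 \sqrt{\pi}}{a^{\frac{3}{2}}}.$$

Repeating $5$ times in total — each differentiation brings down another $(-t^2)$ — gives
$$\frac{d^{5}J}{da^{5}} = \int_{-\infty}^{\infty} - 6 t^{10} e^{- a t^{2}} \, dt = - \frac{2835 \sqrt{\pi}}{16 a^{\frac{11}{2}}},$$
and the integrand here is $(-1)^{5}$ times the target integrand, so $I = (-1)^{5}\,\frac{d^{5}J}{da^{5}} = \frac{2835 \sqrt{\pi}}{16 a^{\frac{11}{2}}}$.

Setting $a = \frac{1}{5}$:
$$I = \frac{8859375 \sqrt{5} \sqrt{\pi}}{16}.$$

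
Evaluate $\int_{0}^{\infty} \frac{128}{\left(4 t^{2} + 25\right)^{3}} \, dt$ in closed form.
$\frac{12 \pi}{3125}$

Start from the standard arctangent integral
$$J(a) = \int_{0}^{\infty} \frac{2}{a^{2} + t^{2}} \, dt = \frac{\pi}{a}.$$

Differentiating under the integral sign with respect to $a$,
$$\frac{dJ}{da} = \int_{0}^{\infty} - \frac{4 a}{\left(a^{2} + t^{2}\right)^{2}} \, dt = - \frac{\pi}{a^{2}},$$
so $\int_{0}^{\infty} \frac{2}{\left(a^{2} + t^{2}\right)^{2}} \, dt = \frac{\pi}{2 a^{3}}$.

Repeating — each differentiation of $1/(t^2+a^2)^j$ produces $-2ja/(t^2+a^2)^{j+1}$ — and dividing through by $-2ja$ at each step yields, after $2$ differentiations in total,
$$\int_{0}^{\infty} \frac{2}{\left(a^{2} + t^{2}\right)^{3}} \, dt = \frac{3 \pi}{8 a^{5}}.$$

Setting $a = \frac{5}{2}$:
$$I = \frac{12 \pi}{3125}.$$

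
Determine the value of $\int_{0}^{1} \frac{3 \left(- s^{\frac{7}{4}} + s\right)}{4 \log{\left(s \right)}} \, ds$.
$\log{\left(\frac{4 \sqrt[4]{22}}{11} \right)}$

Introduce a parameter $a$ in the exponent: let $I(a) = \int_{0}^{1} \frac{3 \left(- s^{\frac{7}{4}} + s^{a}\right)}{4 \log{\left(s \right)}} \, ds$.

Since $\dfrac{\partial}{\partial a}\,s^{a} = s^{a} \ln s$, the $\ln s$ in the denominator cancels and
$$\frac{dI}{da} = \int_{0}^{1} \frac{3}{4} s^{a} \, ds = \frac{3}{4} \left[\frac{s^{a+1}}{a+1}\right]_0^1 = \frac{3}{4 \left(a + 1\right)}.$$

Integrating with respect to $a$ gives $I(a) = \frac{3 \log{\left(\frac{4 a}{11} + \frac{4}{11} \right)}}{4} + C$.

At $a = \frac{7}{4}$ the integrand is identically $0$, so $I(\frac{7}{4}) = 0$. The closed form gives $0$, hence $C = 0$.

Setting $a = 1$:
$$I = \log{\left(\frac{4 \sqrt[4]{22}}{11} \right)}.$$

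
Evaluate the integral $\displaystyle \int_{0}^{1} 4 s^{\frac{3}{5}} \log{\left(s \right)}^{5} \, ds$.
$- \frac{234375}{8192}$

Begin with the known integral
$$J(a) = \int_{0}^{1} 4 s^{a} \, ds = \frac{4}{a + 1}.$$

Differentiating under the integral sign brings down a factor of $\ln s$:
$$\frac{dJ}{da} = \int_{0}^{1} 4 s^{a} \log{\left(s \right)} \, ds = - \frac{4}{\left(a + 1\right)^{2}}.$$

Repeating $5$ times in total — each differentiation brings down another $\ln s$ — gives
$$\frac{d^{5}J}{da^{5}} = \int_{0}^{1} 4 s^{a} \log{\left(s \right)}^{5} \, ds = - \frac{480}{\left(a + 1\right)^{6}},$$
and the integrand here is exactly the target integrand, so $I = - \frac{480}{\left(a + 1\right)^{6}}$.

Setting $a = \frac{3}{5}$:
$$I = - \frac{234375}{8192}.$$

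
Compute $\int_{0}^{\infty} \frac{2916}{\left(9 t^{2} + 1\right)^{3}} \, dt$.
$\frac{729 \pi}{4}$

Recall the elementary integral
$$J(a) = \int_{0}^{\infty} \frac{4}{a^{2} + t^{2}} \, dt = \frac{2 \pi}{a}.$$

Differentiating under the integral sign with respect to $a$,
$$\frac{dJ}{da} = \int_{0}^{\infty} - \frac{8 a}{\left(a^{2} + t^{2}\right)^{2}} \, dt = - \frac{2 \pi}{a^{2}},$$
so $\int_{0}^{\infty} \frac{4}{\left(a^{2} + t^{2}\right)^{2}} \, dt = \frac{\pi}{a^{3}}$.

Repeating — each differentiation of $1/(t^2+a^2)^j$ produces $-2ja/(t^2+a^2)^{j+1}$ — and dividing through by $-2ja$ at each step yields, after $2$ differentiations in total,
$$\int_{0}^{\infty} \frac{4}{\left(a^{2} + t^{2}\right)^{3}} \, dt = \frac{3 \pi}{4 a^{5}}.$$

Setting $a = \frac{1}{3}$:
$$I = \frac{729 \pi}{4}.$$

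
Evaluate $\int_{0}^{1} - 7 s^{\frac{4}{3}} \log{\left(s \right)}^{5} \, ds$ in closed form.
$\frac{87480}{16807}$

Start from the elementary integral
$$J(a) = \int_{0}^{1} - 7 s^{a} \, ds = - \frac{7}{a + 1}.$$

Differentiating under the integral sign brings down a factor of $\ln s$:
$$\frac{dJ}{da} = \int_{0}^{1} - 7 s^{a} \log{\left(s \right)} \, ds = \frac{7}{\left(a + 1\right)^{2}}.$$

Repeating $5$ times in total — each differentiation brings down another $\ln s$ — gives
$$\frac{d^{5}J}{da^{5}} = \int_{0}^{1} - 7 s^{a} \log{\left(s \right)}^{5} \, ds = \frac{840}{\left(a + 1\right)^{6}},$$
and the integrand here is exactly the target integrand, so $I = \frac{840}{\left(a + 1\right)^{6}}$.

Setting $a = \frac{4}{3}$:
$$I = \frac{87480}{16807}.$$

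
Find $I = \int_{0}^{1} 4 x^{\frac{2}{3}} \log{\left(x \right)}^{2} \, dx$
$\frac{216}{125}$

Begin with the known integral
$$J(a) = \int_{0}^{1} 4 x^{a} \, dx = \frac{4}{a + 1}.$$

Differentiating under the integral sign brings down a factor of $\ln x$:
$$\frac{dJ}{da} = \int_{0}^{1} 4 x^{a} \log{\left(x \right)} \, dx = - \frac{4}{\left(a + 1\right)^{2}}.$$

Repeating twice in total — each differentiation brings down another $\ln x$ — gives
$$\frac{d^{2}J}{da^{2}} = \int_{0}^{1} 4 x^{a} \log{\left(x \right)}^{2} \, dx = \frac{8}{\left(a + 1\right)^{3}},$$
and the integrand here is exactly the target integrand, so $I = \frac{8}{\left(a + 1\right)^{3}}$.

Setting $a = \frac{2}{3}$:
$$I = \frac{216}{125}.$$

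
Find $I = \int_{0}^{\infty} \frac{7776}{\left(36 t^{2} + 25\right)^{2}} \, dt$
$\frac{324 \pi}{125}$

Begin with the known result
$$J(a) = \int_{0}^{\infty} \frac{6}{a^{2} + t^{2}} \, dt = \frac{3 \pi}{a}.$$

Differentiating under the integral sign with respect to $a$,
$$\frac{dJ}{da} = \int_{0}^{\infty} - \frac{12 a}{\left(a^{2} + t^{2}\right)^{2}} \, dt = - \frac{3 \pi}{a^{2}},$$
so $\int_{0}^{\infty} \frac{6}{\left(a^{2} + t^{2}\right)^{2}} \, dt = \frac{3 \pi}{2 a^{3}}$.

Setting $a = \frac{5}{6}$:
$$I = \frac{324 \pi}{125}.$$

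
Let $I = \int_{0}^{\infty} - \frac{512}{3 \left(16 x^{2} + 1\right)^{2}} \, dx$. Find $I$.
$- \frac{32 \pi}{3}$

Start from the standard arctangent integral
$$J(a) = \int_{0}^{\infty} - \frac{2}{3 \left(a^{2} + x^{2}\right)} \, dx = - \frac{\pi}{3 a}.$$

Differentiating under the integral sign with respect to $a$,
$$\frac{dJ}{da} = \int_{0}^{\infty} \frac{4 a}{3 \left(a^{2} + x^{2}\right)^{2}} \, dx = \frac{\pi}{3 a^{2}},$$
so $\int_{0}^{\infty} - \frac{2}{3 \left(a^{2} + x^{2}\right)^{2}} \, dx = - \frac{\pi}{6 a^{3}}$.

Setting $a = \frac{1}{4}$:
$$I = - \frac{32 \pi}{3}.$$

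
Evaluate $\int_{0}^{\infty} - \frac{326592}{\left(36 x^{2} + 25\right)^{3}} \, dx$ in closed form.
$- \frac{10206 \pi}{3125}$

Recall the elementary integral
$$J(a) = \int_{0}^{\infty} - \frac{7}{a^{2} + x^{2}} \, dx = - \frac{7 \pi}{2 a}.$$

Differentiating under the integral sign with respect to $a$,
$$\frac{dJ}{da} = \int_{0}^{\infty} \frac{14 a}{\left(a^{2} + x^{2}\right)^{2}} \, dx = \frac{7 \pi}{2 a^{2}},$$
so $\int_{0}^{\infty} - \frac{7}{\left(a^{2} + x^{2}\right)^{2}} \, dx = - \frac{7 \pi}{4 a^{3}}$.

Repeating — each differentiation of $1/(x^2+a^2)^j$ produces $-2ja/(x^2+a^2)^{j+1}$ — and dividing through by $-2ja$ at each step yields, after $2$ differentiations in total,
$$\int_{0}^{\infty} - \frac{7}{\left(a^{2} + x^{2}\right)^{3}} \, dx = - \frac{21 \pi}{16 a^{5}}.$$

Setting $a = \frac{5}{6}$:
$$I = - \frac{10206 \pi}{3125}.$$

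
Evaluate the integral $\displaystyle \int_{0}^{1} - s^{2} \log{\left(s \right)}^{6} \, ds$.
$- \frac{80}{243}$

Begin with the known integral
$$J(a) = \int_{0}^{1} - s^{a} \, ds = - \frac{1}{a + 1}.$$

Differentiating under the integral sign brings down a factor of $\ln s$:
$$\frac{dJ}{da} = \int_{0}^{1} - s^{a} \log{\left(s \right)} \, ds = \frac{1}{\left(a + 1\right)^{2}}.$$

Repeating $6$ times in total — each differentiation brings down another $\ln s$ — gives
$$\frac{d^{6}J}{da^{6}} = \int_{0}^{1} - s^{a} \log{\left(s \right)}^{6} \, ds = - \frac{720}{\left(a + 1\right)^{7}},$$
and the integrand here is exactly the target integrand, so $I = - \frac{720}{\left(a + 1\right)^{7}}$.

Setting $a = 2$:
$$I = - \frac{80}{243}.$$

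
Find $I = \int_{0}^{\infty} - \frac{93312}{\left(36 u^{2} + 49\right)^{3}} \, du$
$- \frac{2916 \pi}{16807}$

Begin with the known result
$$J(a) = \int_{0}^{\infty} - \frac{2}{a^{2} + u^{2}} \, du = - \frac{\pi}{a}.$$

Differentiating under the integral sign with respect to $a$,
$$\frac{dJ}{da} = \int_{0}^{\infty} \frac{4 a}{\left(a^{2} + u^{2}\right)^{2}} \, du = \frac{\pi}{a^{2}},$$
so $\int_{0}^{\infty} - \frac{2}{\left(a^{2} + u^{2}\right)^{2}} \, du = - \frac{\pi}{2 a^{3}}$.

Repeating — each differentiation of $1/(u^2+a^2)^j$ produces $-2ja/(u^2+a^2)^{j+1}$ — and dividing through by $-2ja$ at each step yields, after $2$ differentiations in total,
$$\int_{0}^{\infty} - \frac{2}{\left(a^{2} + u^{2}\right)^{3}} \, du = - \frac{3 \pi}{8 a^{5}}.$$

Setting $a = \frac{7}{6}$:
$$I = - \frac{2916 \pi}{16807}.$$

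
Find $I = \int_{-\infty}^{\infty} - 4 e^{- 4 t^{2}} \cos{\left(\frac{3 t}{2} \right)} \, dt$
$- \frac{2 \sqrt{\pi}}{e^{\frac{9}{64}}}$

Let $b$ denote the cosine frequency and define $I(b) = \int_{-\infty}^{\infty} - 4 e^{- 4 t^{2}} \cos{\left(b t \right)} \, dt$.

Differentiating under the integral sign,
$$I'(b) = \int_{-\infty}^{\infty} 4 t e^{- 4 t^{2}} \sin{\left(b t \right)} \, dt.$$

Integrate $\int_{-\infty}^{\infty} t \sin(b t)\, e^{- 4 t^{2}}\, dt$ by parts with $u = \sin(b t)$ and $dv = t\, e^{- 4 t^{2}}\, dt$, giving $v = - \frac{e^{- 4 t^{2}}}{8}$. The boundary term vanishes and
$$\int_{-\infty}^{\infty} t \sin(b t)\, e^{- 4 t^{2}}\, dt = \frac{b}{8} \int_{-\infty}^{\infty} \cos(b t)\, e^{- 4 t^{2}}\, dt,$$
so $I'(b) = - \frac{b}{8}\, I(b)$.

This is a separable first-order ODE; solving with the initial condition $I(0) = \int_{-\infty}^{\infty} - 4 e^{- 4 t^{2}}\,dt = - 2 \sqrt{\pi}$ gives
$$I(b) = - 2 \sqrt{\pi} e^{- \frac{b^{2}}{16}}.$$

Setting $b = \frac{3}{2}$:
$$I = - \frac{2 \sqrt{\pi}}{e^{\frac{9}{64}}}.$$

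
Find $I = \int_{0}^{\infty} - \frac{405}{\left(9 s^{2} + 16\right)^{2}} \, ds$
$- \frac{135 \pi}{256}$

Begin with the known result
$$J(a) = \int_{0}^{\infty} - \frac{5}{a^{2} + s^{2}} \, ds = - \frac{5 \pi}{2 a}.$$

Differentiating under the integral sign with respect to $a$,
$$\frac{dJ}{da} = \int_{0}^{\infty} \frac{10 a}{\left(a^{2} + s^{2}\right)^{2}} \, ds = \frac{5 \pi}{2 a^{2}},$$
so $\int_{0}^{\infty} - \frac{5}{\left(a^{2} + s^{2}\right)^{2}} \, ds = - \frac{5 \pi}{4 a^{3}}$.

Setting $a = \frac{4}{3}$:
$$I = - \frac{135 \pi}{256}.$$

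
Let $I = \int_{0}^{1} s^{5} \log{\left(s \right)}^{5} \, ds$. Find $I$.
$- \frac{5}{1944}$

Start from the elementary integral
$$J(a) = \int_{0}^{1} s^{a} \, ds = \frac{1}{a + 1}.$$

Differentiating under the integral sign brings down a factor of $\ln s$:
$$\frac{dJ}{da} = \int_{0}^{1} s^{a} \log{\left(s \right)} \, ds = - \frac{1}{\left(a + 1\right)^{2}}.$$

Repeating $5$ times in total — each differentiation brings down another $\ln s$ — gives
$$\frac{d^{5}J}{da^{5}} = \int_{0}^{1} s^{a} \log{\left(s \right)}^{5} \, ds = - \frac{120}{\left(a + 1\right)^{6}},$$
and the integrand here is exactly the target integrand, so $I = - \frac{120}{\left(a + 1\right)^{6}}$.

Setting $a = 5$:
$$I = - \frac{5}{1944}.$$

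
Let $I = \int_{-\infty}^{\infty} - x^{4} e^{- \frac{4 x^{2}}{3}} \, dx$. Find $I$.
$- \frac{27 \sqrt{3} \sqrt{\pi}}{128}$

Begin with the known integral
$$J(a) = \int_{-\infty}^{\infty} - e^{- a x^{2}} \, dx = - \frac{\sqrt{\pi}}{\sqrt{a}}.$$

Differentiating under the integral sign brings down a factor of $(-x^2)$:
$$\frac{dJ}{da} = \int_{-\infty}^{\infty} x^{2} e^{- a x^{2}} \, dx = \frac{\sqrt{\pi}}{2 a^{\frac{3}{2}}}.$$

Repeating twice in total — each differentiation brings down another $(-x^2)$ — gives
$$\frac{d^{2}J}{da^{2}} = \int_{-\infty}^{\infty} - x^{4} e^{- a x^{2}} \, dx = - \frac{3 \sqrt{\pi}}{4 a^{\frac{5}{2}}},$$
and the integrand here is exactly the target integrand, so $I = - \frac{3 \sqrt{\pi}}{4 a^{\frac{5}{2}}}$.

Setting $a = \frac{4}{3}$:
$$I = - \frac{27 \sqrt{3} \sqrt{\pi}}{128}.$$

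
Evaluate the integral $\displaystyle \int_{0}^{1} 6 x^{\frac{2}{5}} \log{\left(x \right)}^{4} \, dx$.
$\frac{450000}{16807}$

Begin with the known integral
$$J(a) = \int_{0}^{1} 6 x^{a} \, dx = \frac{6}{a + 1}.$$

Differentiating under the integral sign brings down a factor of $\ln x$:
$$\frac{dJ}{da} = \int_{0}^{1} 6 x^{a} \log{\left(x \right)} \, dx = - \frac{6}{\left(a + 1\right)^{2}}.$$

Repeating $4$ times in total — each differentiation brings down another $\ln x$ — gives
$$\frac{d^{4}J}{da^{4}} = \int_{0}^{1} 6 x^{a} \log{\left(x \right)}^{4} \, dx = \frac{144}{\left(a + 1\right)^{5}},$$
and the integrand here is exactly the target integrand, so $I = \frac{144}{\left(a + 1\right)^{5}}$.

Setting $a = \frac{2}{5}$:
$$I = \frac{450000}{16807}.$$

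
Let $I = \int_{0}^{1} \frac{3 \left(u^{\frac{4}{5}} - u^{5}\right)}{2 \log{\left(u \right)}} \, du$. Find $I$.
$\log{\left(\frac{3 \sqrt{30}}{100} \right)}$

Introduce a parameter $a$ in the exponent: let $I(a) = \int_{0}^{1} \frac{3 \left(- u^{5} + u^{a}\right)}{2 \log{\left(u \right)}} \, du$.

Since $\dfrac{\partial}{\partial a}\,u^{a} = u^{a} \ln u$, the $\ln u$ in the denominator cancels and
$$\frac{dI}{da} = \int_{0}^{1} \frac{3}{2} u^{a} \, du = \frac{3}{2} \left[\frac{u^{a+1}}{a+1}\right]_0^1 = \frac{3}{2 \left(a + 1\right)}.$$

Integrating with respect to $a$ gives $I(a) = \frac{3 \log{\left(a + 1 \right)}}{2} - \frac{3 \log{\left(6 \right)}}{2} + C$.

At $a = 5$ the integrand is identically $0$, so $I(5) = 0$. The closed form gives $0$, hence $C = 0$.

Setting $a = \frac{4}{5}$:
$$I = \log{\left(\frac{3 \sqrt{30}}{100} \right)}.$$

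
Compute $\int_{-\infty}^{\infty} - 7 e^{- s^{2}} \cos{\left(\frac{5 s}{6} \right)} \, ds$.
$- \frac{7 \sqrt{\pi}}{e^{\frac{25}{144}}}$

Treat the cosine frequency as a parameter and define $I(b) = \int_{-\infty}^{\infty} - 7 e^{- s^{2}} \cos{\left(b s \right)} \, ds$.

Differentiating under the integral sign,
$$I'(b) = \int_{-\infty}^{\infty} 7 s e^{- s^{2}} \sin{\left(b s \right)} \, ds.$$

Integrate $\int_{-\infty}^{\infty} s \sin(b s)\, e^{- s^{2}}\, ds$ by parts with $u = \sin(b s)$ and $dv = s\, e^{- s^{2}}\, ds$, giving $v = - \frac{e^{- s^{2}}}{2}$. The boundary term vanishes and
$$\int_{-\infty}^{\infty} s \sin(b s)\, e^{- s^{2}}\, ds = \frac{b}{2} \int_{-\infty}^{\infty} \cos(b s)\, e^{- s^{2}}\, ds,$$
so $I'(b) = - \frac{b}{2}\, I(b)$.

This is a separable first-order ODE; solving with the initial condition $I(0) = \int_{-\infty}^{\infty} - 7 e^{- s^{2}}\,ds = - 7 \sqrt{\pi}$ gives
$$I(b) = - 7 \sqrt{\pi} e^{- \frac{b^{2}}{4}}.$$

Setting $b = \frac{5}{6}$:
$$I = - \frac{7 \sqrt{\pi}}{e^{\frac{25}{144}}}.$$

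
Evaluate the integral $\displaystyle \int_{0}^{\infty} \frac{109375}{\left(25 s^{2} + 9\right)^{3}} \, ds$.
$\frac{21875 \pi}{1296}$

Start from the standard arctangent integral
$$J(a) = \int_{0}^{\infty} \frac{7}{a^{2} + s^{2}} \, ds = \frac{7 \pi}{2 a}.$$

Differentiating under the integral sign with respect to $a$,
$$\frac{dJ}{da} = \int_{0}^{\infty} - \frac{14 a}{\left(a^{2} + s^{2}\right)^{2}} \, ds = - \frac{7 \pi}{2 a^{2}},$$
so $\int_{0}^{\infty} \frac{7}{\left(a^{2} + s^{2}\right)^{2}} \, ds = \frac{7 \pi}{4 a^{3}}$.

Repeating — each differentiation of $1/(s^2+a^2)^j$ produces $-2ja/(s^2+a^2)^{j+1}$ — and dividing through by $-2ja$ at each step yields, after $2$ differentiations in total,
$$\int_{0}^{\infty} \frac{7}{\left(a^{2} + s^{2}\right)^{3}} \, ds = \frac{21 \pi}{16 a^{5}}.$$

Setting $a = \frac{3}{5}$:
$$I = \frac{21875 \pi}{1296}.$$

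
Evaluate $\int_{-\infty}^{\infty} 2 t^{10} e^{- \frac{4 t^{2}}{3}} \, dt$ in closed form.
$\frac{229635 \sqrt{3} \sqrt{\pi}}{32768}$

Consider the simpler parametrised integral
$$J(a) = \int_{-\infty}^{\infty} 2 e^{- a t^{2}} \, dt = \frac{2 \sqrt{\pi}}{\sqrt{a}}.$$

Differentiating under the integral sign brings down a factor of $(-t^2)$:
$$\frac{dJ}{da} = \int_{-\infty}^{\infty} - 2 t^{2} e^{- a t^{2}} \, dt = - \frac{\sqrt{\pi}}{a^{\frac{3}{2}}}.$$

Repeating $5$ times in total — each differentiation brings down another $(-t^2)$ — gives
$$\frac{d^{5}J}{da^{5}} = \int_{-\infty}^{\infty} - 2 t^{10} e^{- a t^{2}} \, dt = - \frac{945 \sqrt{\pi}}{16 a^{\frac{11}{2}}},$$
and the integrand here is $(-1)^{5}$ times the target integrand, so $I = (-1)^{5}\,\frac{d^{5}J}{da^{5}} = \frac{945 \sqrt{\pi}}{16 a^{\frac{11}{2}}}$.

Setting $a = \frac{4}{3}$:
$$I = \frac{229635 \sqrt{3} \sqrt{\pi}}{32768}.$$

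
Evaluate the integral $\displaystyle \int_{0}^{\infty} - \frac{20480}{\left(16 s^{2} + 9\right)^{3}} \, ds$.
$- \frac{320 \pi}{81}$

Start from the standard arctangent integral
$$J(a) = \int_{0}^{\infty} - \frac{5}{a^{2} + s^{2}} \, ds = - \frac{5 \pi}{2 a}.$$

Differentiating under the integral sign with respect to $a$,
$$\frac{dJ}{da} = \int_{0}^{\infty} \frac{10 a}{\left(a^{2} + s^{2}\right)^{2}} \, ds = \frac{5 \pi}{2 a^{2}},$$
so $\int_{0}^{\infty} - \frac{5}{\left(a^{2} + s^{2}\right)^{2}} \, ds = - \frac{5 \pi}{4 a^{3}}$.

Repeating — each differentiation of $1/(s^2+a^2)^j$ produces $-2ja/(s^2+a^2)^{j+1}$ — and dividing through by $-2ja$ at each step yields, after $2$ differentiations in total,
$$\int_{0}^{\infty} - \frac{5}{\left(a^{2} + s^{2}\right)^{3}} \, ds = - \frac{15 \pi}{16 a^{5}}.$$

Setting $a = \frac{3}{4}$:
$$I = - \frac{320 \pi}{81}.$$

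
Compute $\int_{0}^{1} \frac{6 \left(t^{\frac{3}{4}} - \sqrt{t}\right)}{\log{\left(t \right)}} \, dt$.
$\log{\left(\frac{117649}{46656} \right)}$

Introduce a parameter $a$ in the exponent: let $I(a) = \int_{0}^{1} \frac{6 \left(- \sqrt{t} + t^{a}\right)}{\log{\left(t \right)}} \, dt$.

Since $\dfrac{\partial}{\partial a}\,t^{a} = t^{a} \ln t$, the $\ln t$ in the denominator cancels and
$$\frac{dI}{da} = \int_{0}^{1} 6 t^{a} \, dt = 6 \left[\frac{t^{a+1}}{a+1}\right]_0^1 = \frac{6}{a + 1}.$$

Integrating with respect to $a$ gives $I(a) = \log{\left(\frac{64 \left(a + 1\right)^{6}}{729} \right)} + C$.

At $a = \frac{1}{2}$ the integrand is identically $0$, so $I(\frac{1}{2}) = 0$. The closed form gives $0$, hence $C = 0$.

Setting $a = \frac{3}{4}$:
$$I = \log{\left(\frac{117649}{46656} \right)}.$$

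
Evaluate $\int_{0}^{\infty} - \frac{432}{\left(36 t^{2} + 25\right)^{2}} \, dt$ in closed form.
$- \frac{18 \pi}{125}$

Begin with the known result
$$J(a) = \int_{0}^{\infty} - \frac{1}{3 \left(a^{2} + t^{2}\right)} \, dt = - \frac{\pi}{6 a}.$$

Differentiating under the integral sign with respect to $a$,
$$\frac{dJ}{da} = \int_{0}^{\infty} \frac{2 a}{3 \left(a^{2} + t^{2}\right)^{2}} \, dt = \frac{\pi}{6 a^{2}},$$
so $\int_{0}^{\infty} - \frac{1}{3 \left(a^{2} + t^{2}\right)^{2}} \, dt = - \frac{\pi}{12 a^{3}}$.

Setting $a = \frac{5}{6}$:
$$I = - \frac{18 \pi}{125}.$$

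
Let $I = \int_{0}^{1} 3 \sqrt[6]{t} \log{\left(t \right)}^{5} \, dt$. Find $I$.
$- \frac{16796160}{117649}$

Begin with the known integral
$$J(a) = \int_{0}^{1} 3 t^{a} \, dt = \frac{3}{a + 1}.$$

Differentiating under the integral sign brings down a factor of $\ln t$:
$$\frac{dJ}{da} = \int_{0}^{1} 3 t^{a} \log{\left(t \right)} \, dt = - \frac{3}{\left(a + 1\right)^{2}}.$$

Repeating $5$ times in total — each differentiation brings down another $\ln t$ — gives
$$\frac{d^{5}J}{da^{5}} = \int_{0}^{1} 3 t^{a} \log{\left(t \right)}^{5} \, dt = - \frac{360}{\left(a + 1\right)^{6}},$$
and the integrand here is exactly the target integrand, so $I = - \frac{360}{\left(a + 1\right)^{6}}$.

Setting $a = \frac{1}{6}$:
$$I = - \frac{16796160}{117649}.$$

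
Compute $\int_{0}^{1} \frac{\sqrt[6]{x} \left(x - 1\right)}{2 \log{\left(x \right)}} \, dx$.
$- \log{\left(7 \right)} + \frac{\log{\left(91 \right)}}{2}$

Replace the exponent $\frac{7}{6}$ by a parameter $a$: let $I(a) = \int_{0}^{1} \frac{- \sqrt[6]{x} + x^{a}}{2 \log{\left(x \right)}} \, dx$.

Since $\dfrac{\partial}{\partial a}\,x^{a} = x^{a} \ln x$, the $\ln x$ in the denominator cancels and
$$\frac{dI}{da} = \int_{0}^{1} \frac{1}{2} x^{a} \, dx = \frac{1}{2} \left[\frac{x^{a+1}}{a+1}\right]_0^1 = \frac{1}{2 \left(a + 1\right)}.$$

Integrating with respect to $a$ gives $I(a) = \log{\left(\frac{\sqrt{42} \sqrt{a + 1}}{7} \right)} + C$.

At $a = \frac{1}{6}$ the integrand is identically $0$, so $I(\frac{1}{6}) = 0$. The closed form gives $0$, hence $C = 0$.

Setting $a = \frac{7}{6}$:
$$I = - \log{\left(7 \right)} + \frac{\log{\left(91 \right)}}{2}.$$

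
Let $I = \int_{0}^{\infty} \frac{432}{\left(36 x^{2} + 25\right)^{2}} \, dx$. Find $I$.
$\frac{18 \pi}{125}$

Begin with the known result
$$J(a) = \int_{0}^{\infty} \frac{1}{3 \left(a^{2} + x^{2}\right)} \, dx = \frac{\pi}{6 a}.$$

Differentiating under the integral sign with respect to $a$,
$$\frac{dJ}{da} = \int_{0}^{\infty} - \frac{2 a}{3 \left(a^{2} + x^{2}\right)^{2}} \, dx = - \frac{\pi}{6 a^{2}},$$
so $\int_{0}^{\infty} \frac{1}{3 \left(a^{2} + x^{2}\right)^{2}} \, dx = \frac{\pi}{12 a^{3}}$.

Setting $a = \frac{5}{6}$:
$$I = \frac{18 \pi}{125}.$$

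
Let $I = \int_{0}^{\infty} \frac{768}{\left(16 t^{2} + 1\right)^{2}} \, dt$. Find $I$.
$48 \pi$

Recall the elementary integral
$$J(a) = \int_{0}^{\infty} \frac{3}{a^{2} + t^{2}} \, dt = \frac{3 \pi}{2 a}.$$

Differentiating under the integral sign with respect to $a$,
$$\frac{dJ}{da} = \int_{0}^{\infty} - \frac{6 a}{\left(a^{2} + t^{2}\right)^{2}} \, dt = - \frac{3 \pi}{2 a^{2}},$$
so $\int_{0}^{\infty} \frac{3}{\left(a^{2} + t^{2}\right)^{2}} \, dt = \frac{3 \pi}{4 a^{3}}$.

Setting $a = \frac{1}{4}$:
$$I = 48 \pi.$$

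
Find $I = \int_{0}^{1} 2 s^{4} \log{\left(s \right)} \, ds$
$- \frac{2}{25}$

Consider the simpler parametrised integral
$$J(a) = \int_{0}^{1} 2 s^{a} \, ds = \frac{2}{a + 1}.$$

Differentiating under the integral sign brings down a factor of $\ln s$:
$$\frac{dJ}{da} = \int_{0}^{1} 2 s^{a} \log{\left(s \right)} \, ds = - \frac{2}{\left(a + 1\right)^{2}}.$$

The integral on the left is $I$, so $I = - \frac{2}{\left(a + 1\right)^{2}}$.

Setting $a = 4$:
$$I = - \frac{2}{25}.$$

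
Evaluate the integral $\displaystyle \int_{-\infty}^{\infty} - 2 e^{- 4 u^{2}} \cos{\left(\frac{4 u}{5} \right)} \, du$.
$- \frac{\sqrt{\pi}}{e^{\frac{1}{25}}}$

Define $I(b) = \int_{-\infty}^{\infty} - 2 e^{- 4 u^{2}} \cos{\left(b u \right)} \, du$.

Differentiating under the integral sign,
$$I'(b) = \int_{-\infty}^{\infty} 2 u e^{- 4 u^{2}} \sin{\left(b u \right)} \, du.$$

Integrate $\int_{-\infty}^{\infty} u \sin(b u)\, e^{- 4 u^{2}}\, du$ by parts with $w = \sin(b u)$ and $dv = u\, e^{- 4 u^{2}}\, du$, giving $v = - \frac{e^{- 4 u^{2}}}{8}$. The boundary term vanishes and
$$\int_{-\infty}^{\infty} u \sin(b u)\, e^{- 4 u^{2}}\, du = \frac{b}{8} \int_{-\infty}^{\infty} \cos(b u)\, e^{- 4 u^{2}}\, du,$$
so $I'(b) = - \frac{b}{8}\, I(b)$.

This is a separable first-order ODE; solving with the initial condition $I(0) = \int_{-\infty}^{\infty} - 2 e^{- 4 u^{2}}\,du = - \sqrt{\pi}$ gives
$$I(b) = - \sqrt{\pi} e^{- \frac{b^{2}}{16}}.$$

Setting $b = \frac{4}{5}$:
$$I = - \frac{\sqrt{\pi}}{e^{\frac{1}{25}}}.$$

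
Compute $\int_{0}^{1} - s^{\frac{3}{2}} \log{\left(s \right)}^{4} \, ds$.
$- \frac{768}{3125}$

Consider the simpler parametrised integral
$$J(a) = \int_{0}^{1} - s^{a} \, ds = - \frac{1}{a + 1}.$$

Differentiating under the integral sign brings down a factor of $\ln s$:
$$\frac{dJ}{da} = \int_{0}^{1} - s^{a} \log{\left(s \right)} \, ds = \frac{1}{\left(a + 1\right)^{2}}.$$

Repeating $4$ times in total — each differentiation brings down another $\ln s$ — gives
$$\frac{d^{4}J}{da^{4}} = \int_{0}^{1} - s^{a} \log{\left(s \right)}^{4} \, ds = - \frac{24}{\left(a + 1\right)^{5}},$$
and the integrand here is exactly the target integrand, so $I = - \frac{24}{\left(a + 1\right)^{5}}$.

Setting $a = \frac{3}{2}$:
$$I = - \frac{768}{3125}.$$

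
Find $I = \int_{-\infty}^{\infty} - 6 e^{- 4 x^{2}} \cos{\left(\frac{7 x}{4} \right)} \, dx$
$- \frac{3 \sqrt{\pi}}{e^{\frac{49}{256}}}$

Let $b$ denote the cosine frequency and define $I(b) = \int_{-\infty}^{\infty} - 6 e^{- 4 x^{2}} \cos{\left(b x \right)} \, dx$.

Differentiating under the integral sign,
$$I'(b) = \int_{-\infty}^{\infty} 6 x e^{- 4 x^{2}} \sin{\left(b x \right)} \, dx.$$

Integrate $\int_{-\infty}^{\infty} x \sin(b x)\, e^{- 4 x^{2}}\, dx$ by parts with $u = \sin(b x)$ and $dv = x\, e^{- 4 x^{2}}\, dx$, giving $v = - \frac{e^{- 4 x^{2}}}{8}$. The boundary term vanishes and
$$\int_{-\infty}^{\infty} x \sin(b x)\, e^{- 4 x^{2}}\, dx = \frac{b}{8} \int_{-\infty}^{\infty} \cos(b x)\, e^{- 4 x^{2}}\, dx,$$
so $I'(b) = - \frac{b}{8}\, I(b)$.

This is a separable first-order ODE; solving with the initial condition $I(0) = \int_{-\infty}^{\infty} - 6 e^{- 4 x^{2}}\,dx = - 3 \sqrt{\pi}$ gives
$$I(b) = - 3 \sqrt{\pi} e^{- \frac{b^{2}}{16}}.$$

Setting $b = \frac{7}{4}$:
$$I = - \frac{3 \sqrt{\pi}}{e^{\frac{49}{256}}}.$$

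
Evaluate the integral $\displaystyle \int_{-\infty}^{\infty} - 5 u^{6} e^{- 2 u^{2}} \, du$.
$- \frac{75 \sqrt{2} \sqrt{\pi}}{128}$

Start from the elementary integral
$$J(a) = \int_{-\infty}^{\infty} - 5 e^{- a u^{2}} \, du = - \frac{5 \sqrt{\pi}}{\sqrt{a}}.$$

Differentiating under the integral sign brings down a factor of $(-u^2)$:
$$\frac{dJ}{da} = \int_{-\infty}^{\infty} 5 u^{2} e^{- a u^{2}} \, du = \frac{5 \sqrt{\pi}}{2 a^{\frac{3}{2}}}.$$

Repeating $3$ times in total — each differentiation brings down another $(-u^2)$ — gives
$$\frac{d^{3}J}{da^{3}} = \int_{-\infty}^{\infty} 5 u^{6} e^{- a u^{2}} \, du = \frac{75 \sqrt{\pi}}{8 a^{\frac{7}{2}}},$$
and the integrand here is $(-1)^{3}$ times the target integrand, so $I = (-1)^{3}\,\frac{d^{3}J}{da^{3}} = - \frac{75 \sqrt{\pi}}{8 a^{\frac{7}{2}}}$.

Setting $a = 2$:
$$I = - \frac{75 \sqrt{2} \sqrt{\pi}}{128}.$$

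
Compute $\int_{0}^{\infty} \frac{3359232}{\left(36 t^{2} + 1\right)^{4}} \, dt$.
$87480 \pi$

Begin with the known result
$$J(a) = \int_{0}^{\infty} \frac{2}{a^{2} + t^{2}} \, dt = \frac{\pi}{a}.$$

Differentiating under the integral sign with respect to $a$,
$$\frac{dJ}{da} = \int_{0}^{\infty} - \frac{4 a}{\left(a^{2} + t^{2}\right)^{2}} \, dt = - \frac{\pi}{a^{2}},$$
so $\int_{0}^{\infty} \frac{2}{\left(a^{2} + t^{2}\right)^{2}} \, dt = \frac{\pi}{2 a^{3}}$.

Repeating — each differentiation of $1/(t^2+a^2)^j$ produces $-2ja/(t^2+a^2)^{j+1}$ — and dividing through by $-2ja$ at each step yields, after $3$ differentiations in total,
$$\int_{0}^{\infty} \frac{2}{\left(a^{2} + t^{2}\right)^{4}} \, dt = \frac{5 \pi}{16 a^{7}}.$$

Setting $a = \frac{1}{6}$:
$$I = 87480 \pi.$$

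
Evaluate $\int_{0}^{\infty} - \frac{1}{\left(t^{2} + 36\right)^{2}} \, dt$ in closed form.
$- \frac{\pi}{864}$

Begin with the known result
$$J(a) = \int_{0}^{\infty} - \frac{1}{a^{2} + t^{2}} \, dt = - \frac{\pi}{2 a}.$$

Differentiating under the integral sign with respect to $a$,
$$\frac{dJ}{da} = \int_{0}^{\infty} \frac{2 a}{\left(a^{2} + t^{2}\right)^{2}} \, dt = \frac{\pi}{2 a^{2}},$$
so $\int_{0}^{\infty} - \frac{1}{\left(a^{2} + t^{2}\right)^{2}} \, dt = - \frac{\pi}{4 a^{3}}$.

Setting $a = 6$:
$$I = - \frac{\pi}{864}.$$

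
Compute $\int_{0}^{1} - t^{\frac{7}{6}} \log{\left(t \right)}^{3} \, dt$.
$\frac{7776}{28561}$

Begin with the known integral
$$J(a) = \int_{0}^{1} - t^{a} \, dt = - \frac{1}{a + 1}.$$

Differentiating under the integral sign brings down a factor of $\ln t$:
$$\frac{dJ}{da} = \int_{0}^{1} - t^{a} \log{\left(t \right)} \, dt = \frac{1}{\left(a + 1\right)^{2}}.$$

Repeating $3$ times in total — each differentiation brings down another $\ln t$ — gives
$$\frac{d^{3}J}{da^{3}} = \int_{0}^{1} - t^{a} \log{\left(t \right)}^{3} \, dt = \frac{6}{\left(a + 1\right)^{4}},$$
and the integrand here is exactly the target integrand, so $I = \frac{6}{\left(a + 1\right)^{4}}$.

Setting $a = \frac{7}{6}$:
$$I = \frac{7776}{28561}.$$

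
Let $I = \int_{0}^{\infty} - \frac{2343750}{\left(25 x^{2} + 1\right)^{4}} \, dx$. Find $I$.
$- \frac{1171875 \pi}{16}$

Recall the elementary integral
$$J(a) = \int_{0}^{\infty} - \frac{6}{a^{2} + x^{2}} \, dx = - \frac{3 \pi}{a}.$$

Differentiating under the integral sign with respect to $a$,
$$\frac{dJ}{da} = \int_{0}^{\infty} \frac{12 a}{\left(a^{2} + x^{2}\right)^{2}} \, dx = \frac{3 \pi}{a^{2}},$$
so $\int_{0}^{\infty} - \frac{6}{\left(a^{2} + x^{2}\right)^{2}} \, dx = - \frac{3 \pi}{2 a^{3}}$.

Repeating — each differentiation of $1/(x^2+a^2)^j$ produces $-2ja/(x^2+a^2)^{j+1}$ — and dividing through by $-2ja$ at each step yields, after $3$ differentiations in total,
$$\int_{0}^{\infty} - \frac{6}{\left(a^{2} + x^{2}\right)^{4}} \, dx = - \frac{15 \pi}{16 a^{7}}.$$

Setting $a = \frac{1}{5}$:
$$I = - \frac{1171875 \pi}{16}.$$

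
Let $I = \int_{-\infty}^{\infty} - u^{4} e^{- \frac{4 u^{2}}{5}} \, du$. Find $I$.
$- \frac{75 \sqrt{5} \sqrt{\pi}}{128}$

Begin with the known integral
$$J(a) = \int_{-\infty}^{\infty} - e^{- a u^{2}} \, du = - \frac{\sqrt{\pi}}{\sqrt{a}}.$$

Differentiating under the integral sign brings down a factor of $(-u^2)$:
$$\frac{dJ}{da} = \int_{-\infty}^{\infty} u^{2} e^{- a u^{2}} \, du = \frac{\sqrt{\pi}}{2 a^{\frac{3}{2}}}.$$

Repeating twice in total — each differentiation brings down another $(-u^2)$ — gives
$$\frac{d^{2}J}{da^{2}} = \int_{-\infty}^{\infty} - u^{4} e^{- a u^{2}} \, du = - \frac{3 \sqrt{\pi}}{4 a^{\frac{5}{2}}},$$
and the integrand here is exactly the target integrand, so $I = - \frac{3 \sqrt{\pi}}{4 a^{\frac{5}{2}}}$.

Setting $a = \frac{4}{5}$:
$$I = - \frac{75 \sqrt{5} \sqrt{\pi}}{128}.$$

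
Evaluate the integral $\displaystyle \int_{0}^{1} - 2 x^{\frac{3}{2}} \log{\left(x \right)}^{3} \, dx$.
$\frac{192}{625}$

Start from the elementary integral
$$J(a) = \int_{0}^{1} - 2 x^{a} \, dx = - \frac{2}{a + 1}.$$

Differentiating under the integral sign brings down a factor of $\ln x$:
$$\frac{dJ}{da} = \int_{0}^{1} - 2 x^{a} \log{\left(x \right)} \, dx = \frac{2}{\left(a + 1\right)^{2}}.$$

Repeating $3$ times in total — each differentiation brings down another $\ln x$ — gives
$$\frac{d^{3}J}{da^{3}} = \int_{0}^{1} - 2 x^{a} \log{\left(x \right)}^{3} \, dx = \frac{12}{\left(a + 1\right)^{4}},$$
and the integrand here is exactly the target integrand, so $I = \frac{12}{\left(a + 1\right)^{4}}$.

Setting $a = \frac{3}{2}$:
$$I = \frac{192}{625}.$$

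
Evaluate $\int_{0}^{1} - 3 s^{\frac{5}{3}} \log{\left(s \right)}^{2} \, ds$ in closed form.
$- \frac{81}{256}$

Begin with the known integral
$$J(a) = \int_{0}^{1} - 3 s^{a} \, ds = - \frac{3}{a + 1}.$$

Differentiating under the integral sign brings down a factor of $\ln s$:
$$\frac{dJ}{da} = \int_{0}^{1} - 3 s^{a} \log{\left(s \right)} \, ds = \frac{3}{\left(a + 1\right)^{2}}.$$

Repeating twice in total — each differentiation brings down another $\ln s$ — gives
$$\frac{d^{2}J}{da^{2}} = \int_{0}^{1} - 3 s^{a} \log{\left(s \right)}^{2} \, ds = - \frac{6}{\left(a + 1\right)^{3}},$$
and the integrand here is exactly the target integrand, so $I = - \frac{6}{\left(a + 1\right)^{3}}$.

Setting $a = \frac{5}{3}$:
$$I = - \frac{81}{256}.$$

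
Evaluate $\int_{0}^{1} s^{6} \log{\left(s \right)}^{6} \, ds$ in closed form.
$\frac{720}{823543}$

Begin with the known integral
$$J(a) = \int_{0}^{1} s^{a} \, ds = \frac{1}{a + 1}.$$

Differentiating under the integral sign brings down a factor of $\ln s$:
$$\frac{dJ}{da} = \int_{0}^{1} s^{a} \log{\left(s \right)} \, ds = - \frac{1}{\left(a + 1\right)^{2}}.$$

Repeating $6$ times in total — each differentiation brings down another $\ln s$ — gives
$$\frac{d^{6}J}{da^{6}} = \int_{0}^{1} s^{a} \log{\left(s \right)}^{6} \, ds = \frac{720}{\left(a + 1\right)^{7}},$$
and the integrand here is exactly the target integrand, so $I = \frac{720}{\left(a + 1\right)^{7}}$.

Setting $a = 6$:
$$I = \frac{720}{823543}.$$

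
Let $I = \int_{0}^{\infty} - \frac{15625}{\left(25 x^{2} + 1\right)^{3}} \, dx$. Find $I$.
$- \frac{9375 \pi}{16}$

Begin with the known result
$$J(a) = \int_{0}^{\infty} - \frac{1}{a^{2} + x^{2}} \, dx = - \frac{\pi}{2 a}.$$

Differentiating under the integral sign with respect to $a$,
$$\frac{dJ}{da} = \int_{0}^{\infty} \frac{2 a}{\left(a^{2} + x^{2}\right)^{2}} \, dx = \frac{\pi}{2 a^{2}},$$
so $\int_{0}^{\infty} - \frac{1}{\left(a^{2} + x^{2}\right)^{2}} \, dx = - \frac{\pi}{4 a^{3}}$.

Repeating — each differentiation of $1/(x^2+a^2)^j$ produces $-2ja/(x^2+a^2)^{j+1}$ — and dividing through by $-2ja$ at each step yields, after $2$ differentiations in total,
$$\int_{0}^{\infty} - \frac{1}{\left(a^{2} + x^{2}\right)^{3}} \, dx = - \frac{3 \pi}{16 a^{5}}.$$

Setting $a = \frac{1}{5}$:
$$I = - \frac{9375 \pi}{16}.$$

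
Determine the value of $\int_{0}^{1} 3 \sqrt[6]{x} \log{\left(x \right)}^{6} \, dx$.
$\frac{604661760}{823543}$

Consider the simpler parametrised integral
$$J(a) = \int_{0}^{1} 3 x^{a} \, dx = \frac{3}{a + 1}.$$

Differentiating under the integral sign brings down a factor of $\ln x$:
$$\frac{dJ}{da} = \int_{0}^{1} 3 x^{a} \log{\left(x \right)} \, dx = - \frac{3}{\left(a + 1\right)^{2}}.$$

Repeating $6$ times in total — each differentiation brings down another $\ln x$ — gives
$$\frac{d^{6}J}{da^{6}} = \int_{0}^{1} 3 x^{a} \log{\left(x \right)}^{6} \, dx = \frac{2160}{\left(a + 1\right)^{7}},$$
and the integrand here is exactly the target integrand, so $I = \frac{2160}{\left(a + 1\right)^{7}}$.

Setting $a = \frac{1}{6}$:
$$I = \frac{604661760}{823543}.$$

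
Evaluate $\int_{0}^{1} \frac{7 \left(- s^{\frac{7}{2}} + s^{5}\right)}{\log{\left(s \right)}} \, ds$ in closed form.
$\log{\left(\frac{16384}{2187} \right)}$

Replace the exponent $5$ by a parameter $a$: let $I(a) = \int_{0}^{1} \frac{7 \left(- s^{\frac{7}{2}} + s^{a}\right)}{\log{\left(s \right)}} \, ds$.

Since $\dfrac{\partial}{\partial a}\,s^{a} = s^{a} \ln s$, the $\ln s$ in the denominator cancels and
$$\frac{dI}{da} = \int_{0}^{1} 7 s^{a} \, ds = 7 \left[\frac{s^{a+1}}{a+1}\right]_0^1 = \frac{7}{a + 1}.$$

Integrating with respect to $a$ gives $I(a) = \log{\left(\frac{128 \left(a + 1\right)^{7}}{4782969} \right)} + C$.

At $a = \frac{7}{2}$ the integrand is identically $0$, so $I(\frac{7}{2}) = 0$. The closed form gives $0$, hence $C = 0$.

Setting $a = 5$:
$$I = \log{\left(\frac{16384}{2187} \right)}.$$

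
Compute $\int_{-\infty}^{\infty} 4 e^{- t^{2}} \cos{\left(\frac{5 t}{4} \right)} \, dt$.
$\frac{4 \sqrt{\pi}}{e^{\frac{25}{64}}}$

Let $b$ denote the cosine frequency and define $I(b) = \int_{-\infty}^{\infty} 4 e^{- t^{2}} \cos{\left(b t \right)} \, dt$.

Differentiating under the integral sign,
$$I'(b) = \int_{-\infty}^{\infty} - 4 t e^{- t^{2}} \sin{\left(b t \right)} \, dt.$$

Integrate $\int_{-\infty}^{\infty} t \sin(b t)\, e^{- t^{2}}\, dt$ by parts with $u = \sin(b t)$ and $dv = t\, e^{- t^{2}}\, dt$, giving $v = - \frac{e^{- t^{2}}}{2}$. The boundary term vanishes and
$$\int_{-\infty}^{\infty} t \sin(b t)\, e^{- t^{2}}\, dt = \frac{b}{2} \int_{-\infty}^{\infty} \cos(b t)\, e^{- t^{2}}\, dt,$$
so $I'(b) = - \frac{b}{2}\, I(b)$.

This is a separable first-order ODE; solving with the initial condition $I(0) = \int_{-\infty}^{\infty} 4 e^{- t^{2}}\,dt = 4 \sqrt{\pi}$ gives
$$I(b) = 4 \sqrt{\pi} e^{- \frac{b^{2}}{4}}.$$

Setting $b = \frac{5}{4}$:
$$I = \frac{4 \sqrt{\pi}}{e^{\frac{25}{64}}}.$$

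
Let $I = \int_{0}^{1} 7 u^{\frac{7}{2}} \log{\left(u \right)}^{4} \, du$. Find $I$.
$\frac{1792}{19683}$

Start from the elementary integral
$$J(a) = \int_{0}^{1} 7 u^{a} \, du = \frac{7}{a + 1}.$$

Differentiating under the integral sign brings down a factor of $\ln u$:
$$\frac{dJ}{da} = \int_{0}^{1} 7 u^{a} \log{\left(u \right)} \, du = - \frac{7}{\left(a + 1\right)^{2}}.$$

Repeating $4$ times in total — each differentiation brings down another $\ln u$ — gives
$$\frac{d^{4}J}{da^{4}} = \int_{0}^{1} 7 u^{a} \log{\left(u \right)}^{4} \, du = \frac{168}{\left(a + 1\right)^{5}},$$
and the integrand here is exactly the target integrand, so $I = \frac{168}{\left(a + 1\right)^{5}}$.

Setting $a = \frac{7}{2}$:
$$I = \frac{1792}{19683}.$$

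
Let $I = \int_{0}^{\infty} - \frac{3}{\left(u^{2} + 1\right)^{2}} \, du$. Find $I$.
$- \frac{3 \pi}{4}$

Start from the standard arctangent integral
$$J(a) = \int_{0}^{\infty} - \frac{3}{a^{2} + u^{2}} \, du = - \frac{3 \pi}{2 a}.$$

Differentiating under the integral sign with respect to $a$,
$$\frac{dJ}{da} = \int_{0}^{\infty} \frac{6 a}{\left(a^{2} + u^{2}\right)^{2}} \, du = \frac{3 \pi}{2 a^{2}},$$
so $\int_{0}^{\infty} - \frac{3}{\left(a^{2} + u^{2}\right)^{2}} \, du = - \frac{3 \pi}{4 a^{3}}$.

Setting $a = 1$:
$$I = - \frac{3 \pi}{4}.$$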